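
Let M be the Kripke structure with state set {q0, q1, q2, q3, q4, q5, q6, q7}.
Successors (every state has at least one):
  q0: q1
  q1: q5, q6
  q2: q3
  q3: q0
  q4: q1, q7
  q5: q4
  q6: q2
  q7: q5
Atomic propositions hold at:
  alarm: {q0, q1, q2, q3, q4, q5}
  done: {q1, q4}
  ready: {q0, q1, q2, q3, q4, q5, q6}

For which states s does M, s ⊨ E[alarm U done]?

E[alarm U done]: least fixpoint, start Z0 = Sat(done) = {q1, q4}, add states in Sat(alarm) with some successor in Z. Z1 = {q0, q1, q4, q5}; Z2 = {q0, q1, q3, q4, q5}; Z3 = {q0, q1, q2, q3, q4, q5}; fixed.
Sat(E[alarm U done]) = {q0, q1, q2, q3, q4, q5}

{q0, q1, q2, q3, q4, q5}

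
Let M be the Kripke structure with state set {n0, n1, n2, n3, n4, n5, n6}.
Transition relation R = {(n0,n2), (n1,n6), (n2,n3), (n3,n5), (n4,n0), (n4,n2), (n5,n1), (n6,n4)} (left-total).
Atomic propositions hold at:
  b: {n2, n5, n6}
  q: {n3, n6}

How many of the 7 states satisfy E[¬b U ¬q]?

Sat(¬b) = {n0, n1, n3, n4}
Sat(¬q) = {n0, n1, n2, n4, n5}
E[¬b U ¬q]: least fixpoint, start Z0 = Sat(¬q) = {n0, n1, n2, n4, n5}, add states in Sat(¬b) with some successor in Z. Z1 = {n0, n1, n2, n3, n4, n5}; fixed.
Sat(E[¬b U ¬q]) = {n0, n1, n2, n3, n4, n5}
|Sat(E[¬b U ¬q])| = |{n0, n1, n2, n3, n4, n5}| = 6.

6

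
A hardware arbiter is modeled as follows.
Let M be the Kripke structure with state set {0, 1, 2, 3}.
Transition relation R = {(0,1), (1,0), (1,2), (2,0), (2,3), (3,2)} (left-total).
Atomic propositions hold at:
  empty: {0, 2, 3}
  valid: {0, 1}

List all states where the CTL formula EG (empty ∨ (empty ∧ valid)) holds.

Sat(empty ∧ valid) = {0}
Sat(empty ∨ (empty ∧ valid)) = {0, 2, 3}
EG (empty ∨ (empty ∧ valid)): greatest fixpoint, start Z0 = {0, 2, 3}, keep only states in Sat with some successor in Z. Z1 = {2, 3}; fixed.
Sat(EG (empty ∨ (empty ∧ valid))) = {2, 3}

{2, 3}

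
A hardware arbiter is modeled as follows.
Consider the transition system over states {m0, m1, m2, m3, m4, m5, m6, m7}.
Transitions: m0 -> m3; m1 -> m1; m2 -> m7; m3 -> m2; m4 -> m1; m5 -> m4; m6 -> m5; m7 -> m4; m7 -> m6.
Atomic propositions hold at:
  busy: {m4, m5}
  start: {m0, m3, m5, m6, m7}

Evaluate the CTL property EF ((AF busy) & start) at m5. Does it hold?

AF busy: least fixpoint, start Z0 = {m4, m5}, add states with every successor in Z. Z1 = {m4, m5, m6}; Z2 = {m4, m5, m6, m7}; Z3 = {m2, m4, m5, m6, m7}; Z4 = {m2, m3, m4, m5, m6, m7}; Z5 = {m0, m2, m3, m4, m5, m6, m7}; fixed.
Sat(AF busy) = {m0, m2, m3, m4, m5, m6, m7}
Sat((AF busy) & start) = {m0, m3, m5, m6, m7}
EF ((AF busy) & start): least fixpoint, start Z0 = {m0, m3, m5, m6, m7}, add states with some successor in Z. Z1 = {m0, m2, m3, m5, m6, m7}; fixed.
Sat(EF ((AF busy) & start)) = {m0, m2, m3, m5, m6, m7}
m5 ∈ Sat(EF ((AF busy) & start)) = {m0, m2, m3, m5, m6, m7}, so the formula holds at m5.

Yes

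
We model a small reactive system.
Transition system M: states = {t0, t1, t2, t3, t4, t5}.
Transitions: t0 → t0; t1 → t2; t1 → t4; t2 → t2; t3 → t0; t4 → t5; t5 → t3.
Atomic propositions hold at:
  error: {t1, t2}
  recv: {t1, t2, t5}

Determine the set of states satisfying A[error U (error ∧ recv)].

Sat(error ∧ recv) = {t1, t2}
A[error U (error ∧ recv)]: least fixpoint, start Z0 = Sat((error ∧ recv)) = {t1, t2}, add states in Sat(error) with every successor in Z. Already a fixed point.
Sat(A[error U (error ∧ recv)]) = {t1, t2}

{t1, t2}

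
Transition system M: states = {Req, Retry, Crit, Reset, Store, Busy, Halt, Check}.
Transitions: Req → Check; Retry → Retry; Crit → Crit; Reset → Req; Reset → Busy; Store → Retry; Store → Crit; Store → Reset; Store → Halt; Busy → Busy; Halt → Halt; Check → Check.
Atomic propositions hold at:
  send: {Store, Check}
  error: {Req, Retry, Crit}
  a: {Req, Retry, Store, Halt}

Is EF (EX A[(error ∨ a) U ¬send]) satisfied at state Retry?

Yes

Sat(error ∨ a) = {Req, Retry, Crit, Store, Halt}
Sat(¬send) = {Req, Retry, Crit, Reset, Busy, Halt}
A[(error ∨ a) U ¬send]: least fixpoint, start Z0 = Sat(¬send) = {Req, Retry, Crit, Reset, Busy, Halt}, add states in Sat(error ∨ a) with every successor in Z. Z1 = {Req, Retry, Crit, Reset, Store, Busy, Halt}; fixed.
Sat(A[(error ∨ a) U ¬send]) = {Req, Retry, Crit, Reset, Store, Busy, Halt}
Sat(EX A[(error ∨ a) U ¬send]) = {s : some successor in {Req, Retry, Crit, Reset, Store, Busy, Halt}} = {Retry, Crit, Reset, Store, Busy, Halt}
EF (EX A[(error ∨ a) U ¬send]): least fixpoint, start Z0 = {Retry, Crit, Reset, Store, Busy, Halt}, add states with some successor in Z. Already a fixed point.
Sat(EF (EX A[(error ∨ a) U ¬send])) = {Retry, Crit, Reset, Store, Busy, Halt}
Retry ∈ Sat(EF (EX A[(error ∨ a) U ¬send])) = {Retry, Crit, Reset, Store, Busy, Halt}, so the formula holds at Retry.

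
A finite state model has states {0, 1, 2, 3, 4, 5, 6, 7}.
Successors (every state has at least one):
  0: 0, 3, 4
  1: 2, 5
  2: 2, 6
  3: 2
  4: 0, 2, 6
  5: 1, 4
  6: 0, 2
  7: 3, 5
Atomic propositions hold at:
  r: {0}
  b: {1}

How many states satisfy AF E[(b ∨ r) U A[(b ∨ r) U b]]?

1

Sat(b ∨ r) = {0, 1}
A[(b ∨ r) U b]: least fixpoint, start Z0 = Sat(b) = {1}, add states in Sat(b ∨ r) with every successor in Z. Already a fixed point.
Sat(A[(b ∨ r) U b]) = {1}
E[(b ∨ r) U A[(b ∨ r) U b]]: least fixpoint, start Z0 = Sat(A[(b ∨ r) U b]) = {1}, add states in Sat(b ∨ r) with some successor in Z. Already a fixed point.
Sat(E[(b ∨ r) U A[(b ∨ r) U b]]) = {1}
AF E[(b ∨ r) U A[(b ∨ r) U b]]: least fixpoint, start Z0 = {1}, add states with every successor in Z. Already a fixed point.
Sat(AF E[(b ∨ r) U A[(b ∨ r) U b]]) = {1}
|Sat(AF E[(b ∨ r) U A[(b ∨ r) U b]])| = |{1}| = 1.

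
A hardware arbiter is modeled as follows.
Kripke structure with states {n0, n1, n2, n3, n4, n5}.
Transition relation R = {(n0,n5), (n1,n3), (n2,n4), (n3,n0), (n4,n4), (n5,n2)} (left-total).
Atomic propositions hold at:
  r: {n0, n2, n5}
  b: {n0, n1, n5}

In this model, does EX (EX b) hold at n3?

Yes

Sat(EX b) = {s : some successor in {n0, n1, n5}} = {n0, n3}
Sat(EX (EX b)) = {s : some successor in {n0, n3}} = {n1, n3}
n3 ∈ Sat(EX (EX b)) = {n1, n3}, so the formula holds at n3.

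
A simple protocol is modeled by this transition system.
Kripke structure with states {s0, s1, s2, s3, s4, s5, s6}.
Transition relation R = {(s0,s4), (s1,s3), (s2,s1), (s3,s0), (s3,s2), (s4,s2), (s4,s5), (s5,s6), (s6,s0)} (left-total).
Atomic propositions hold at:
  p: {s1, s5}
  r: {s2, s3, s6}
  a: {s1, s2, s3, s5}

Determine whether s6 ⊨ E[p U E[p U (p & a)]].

No

Sat(p & a) = {s1, s5}
E[p U (p & a)]: least fixpoint, start Z0 = Sat((p & a)) = {s1, s5}, add states in Sat(p) with some successor in Z. Already a fixed point.
Sat(E[p U (p & a)]) = {s1, s5}
E[p U E[p U (p & a)]]: least fixpoint, start Z0 = Sat(E[p U (p & a)]) = {s1, s5}, add states in Sat(p) with some successor in Z. Already a fixed point.
Sat(E[p U E[p U (p & a)]]) = {s1, s5}
s6 ∉ Sat(E[p U E[p U (p & a)]]) = {s1, s5}, so the formula does not hold at s6.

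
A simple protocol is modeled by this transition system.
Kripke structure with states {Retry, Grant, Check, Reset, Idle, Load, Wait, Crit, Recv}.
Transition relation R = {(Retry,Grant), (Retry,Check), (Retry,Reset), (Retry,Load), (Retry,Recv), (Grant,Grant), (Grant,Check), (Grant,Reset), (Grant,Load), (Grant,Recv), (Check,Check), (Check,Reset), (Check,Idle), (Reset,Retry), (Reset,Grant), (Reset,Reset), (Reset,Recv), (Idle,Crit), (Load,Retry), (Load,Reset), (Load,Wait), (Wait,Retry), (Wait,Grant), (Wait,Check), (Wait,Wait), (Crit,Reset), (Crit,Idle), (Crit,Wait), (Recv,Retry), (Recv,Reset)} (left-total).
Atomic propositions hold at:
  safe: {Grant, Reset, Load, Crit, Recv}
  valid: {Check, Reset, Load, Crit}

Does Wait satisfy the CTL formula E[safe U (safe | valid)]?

Sat(safe | valid) = {Grant, Check, Reset, Load, Crit, Recv}
E[safe U (safe | valid)]: least fixpoint, start Z0 = Sat((safe | valid)) = {Grant, Check, Reset, Load, Crit, Recv}, add states in Sat(safe) with some successor in Z. Already a fixed point.
Sat(E[safe U (safe | valid)]) = {Grant, Check, Reset, Load, Crit, Recv}
Wait ∉ Sat(E[safe U (safe | valid)]) = {Grant, Check, Reset, Load, Crit, Recv}, so the formula does not hold at Wait.

No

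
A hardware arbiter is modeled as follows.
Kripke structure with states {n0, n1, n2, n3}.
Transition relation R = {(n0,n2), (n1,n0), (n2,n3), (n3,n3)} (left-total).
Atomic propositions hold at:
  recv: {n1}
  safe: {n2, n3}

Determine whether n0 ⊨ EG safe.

EG safe: greatest fixpoint, start Z0 = {n2, n3}, keep only states in Sat with some successor in Z. Already a fixed point.
Sat(EG safe) = {n2, n3}
n0 ∉ Sat(EG safe) = {n2, n3}, so the formula does not hold at n0.

No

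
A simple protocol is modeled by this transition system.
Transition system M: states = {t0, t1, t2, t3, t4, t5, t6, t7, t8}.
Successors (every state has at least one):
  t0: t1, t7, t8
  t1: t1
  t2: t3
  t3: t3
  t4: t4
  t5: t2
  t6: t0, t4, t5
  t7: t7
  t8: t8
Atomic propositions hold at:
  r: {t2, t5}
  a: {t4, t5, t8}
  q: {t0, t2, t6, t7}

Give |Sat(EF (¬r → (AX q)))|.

5

Sat(¬r) = {t0, t1, t3, t4, t6, t7, t8}
Sat(AX q) = {s : every successor in {t0, t2, t6, t7}} = {t5, t7}
Sat(¬r → (AX q)) = {t2, t5, t7}
EF (¬r → (AX q)): least fixpoint, start Z0 = {t2, t5, t7}, add states with some successor in Z. Z1 = {t0, t2, t5, t6, t7}; fixed.
Sat(EF (¬r → (AX q))) = {t0, t2, t5, t6, t7}
|Sat(EF (¬r → (AX q)))| = |{t0, t2, t5, t6, t7}| = 5.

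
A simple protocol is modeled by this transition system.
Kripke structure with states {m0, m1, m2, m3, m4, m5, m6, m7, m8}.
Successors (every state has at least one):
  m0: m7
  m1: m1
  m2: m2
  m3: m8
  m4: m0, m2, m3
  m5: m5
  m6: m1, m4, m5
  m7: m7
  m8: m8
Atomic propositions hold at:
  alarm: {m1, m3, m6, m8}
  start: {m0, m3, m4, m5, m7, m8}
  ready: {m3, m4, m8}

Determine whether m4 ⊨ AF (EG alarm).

No

EG alarm: greatest fixpoint, start Z0 = {m1, m3, m6, m8}, keep only states in Sat with some successor in Z. Already a fixed point.
Sat(EG alarm) = {m1, m3, m6, m8}
AF (EG alarm): least fixpoint, start Z0 = {m1, m3, m6, m8}, add states with every successor in Z. Already a fixed point.
Sat(AF (EG alarm)) = {m1, m3, m6, m8}
m4 ∉ Sat(AF (EG alarm)) = {m1, m3, m6, m8}, so the formula does not hold at m4.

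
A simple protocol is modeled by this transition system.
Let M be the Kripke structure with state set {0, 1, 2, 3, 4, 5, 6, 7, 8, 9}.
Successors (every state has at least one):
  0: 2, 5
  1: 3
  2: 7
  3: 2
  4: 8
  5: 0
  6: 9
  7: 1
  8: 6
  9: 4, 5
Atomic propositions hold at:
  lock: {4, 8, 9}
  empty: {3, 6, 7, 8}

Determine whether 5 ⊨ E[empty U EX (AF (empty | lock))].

Sat(empty | lock) = {3, 4, 6, 7, 8, 9}
AF (empty | lock): least fixpoint, start Z0 = {3, 4, 6, 7, 8, 9}, add states with every successor in Z. Z1 = {1, 2, 3, 4, 6, 7, 8, 9}; fixed.
Sat(AF (empty | lock)) = {1, 2, 3, 4, 6, 7, 8, 9}
Sat(EX (AF (empty | lock))) = {s : some successor in {1, 2, 3, 4, 6, 7, 8, 9}} = {0, 1, 2, 3, 4, 6, 7, 8, 9}
E[empty U EX (AF (empty | lock))]: least fixpoint, start Z0 = Sat(EX (AF (empty | lock))) = {0, 1, 2, 3, 4, 6, 7, 8, 9}, add states in Sat(empty) with some successor in Z. Already a fixed point.
Sat(E[empty U EX (AF (empty | lock))]) = {0, 1, 2, 3, 4, 6, 7, 8, 9}
5 ∉ Sat(E[empty U EX (AF (empty | lock))]) = {0, 1, 2, 3, 4, 6, 7, 8, 9}, so the formula does not hold at 5.

No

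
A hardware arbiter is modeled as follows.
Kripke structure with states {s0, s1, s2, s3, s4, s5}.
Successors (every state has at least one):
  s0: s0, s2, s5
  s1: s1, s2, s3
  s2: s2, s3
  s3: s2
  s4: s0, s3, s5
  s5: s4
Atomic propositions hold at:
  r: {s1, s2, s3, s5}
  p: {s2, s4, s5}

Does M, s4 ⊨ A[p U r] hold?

A[p U r]: least fixpoint, start Z0 = Sat(r) = {s1, s2, s3, s5}, add states in Sat(p) with every successor in Z. Already a fixed point.
Sat(A[p U r]) = {s1, s2, s3, s5}
s4 ∉ Sat(A[p U r]) = {s1, s2, s3, s5}, so the formula does not hold at s4.

No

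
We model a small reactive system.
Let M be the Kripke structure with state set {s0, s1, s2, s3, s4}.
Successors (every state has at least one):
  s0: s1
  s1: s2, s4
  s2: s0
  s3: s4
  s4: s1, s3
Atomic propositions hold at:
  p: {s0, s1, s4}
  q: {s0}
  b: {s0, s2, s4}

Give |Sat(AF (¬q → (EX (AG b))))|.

2

Sat(¬q) = {s1, s2, s3, s4}
AG b: greatest fixpoint, start Z0 = {s0, s2, s4}, keep only states in Sat with every successor in Z. Z1 = {s2}; Z2 = ∅; fixed.
Sat(AG b) = ∅
Sat(EX (AG b)) = {s : some successor in ∅} = ∅
Sat(¬q → (EX (AG b))) = {s0}
AF (¬q → (EX (AG b))): least fixpoint, start Z0 = {s0}, add states with every successor in Z. Z1 = {s0, s2}; fixed.
Sat(AF (¬q → (EX (AG b)))) = {s0, s2}
|Sat(AF (¬q → (EX (AG b))))| = |{s0, s2}| = 2.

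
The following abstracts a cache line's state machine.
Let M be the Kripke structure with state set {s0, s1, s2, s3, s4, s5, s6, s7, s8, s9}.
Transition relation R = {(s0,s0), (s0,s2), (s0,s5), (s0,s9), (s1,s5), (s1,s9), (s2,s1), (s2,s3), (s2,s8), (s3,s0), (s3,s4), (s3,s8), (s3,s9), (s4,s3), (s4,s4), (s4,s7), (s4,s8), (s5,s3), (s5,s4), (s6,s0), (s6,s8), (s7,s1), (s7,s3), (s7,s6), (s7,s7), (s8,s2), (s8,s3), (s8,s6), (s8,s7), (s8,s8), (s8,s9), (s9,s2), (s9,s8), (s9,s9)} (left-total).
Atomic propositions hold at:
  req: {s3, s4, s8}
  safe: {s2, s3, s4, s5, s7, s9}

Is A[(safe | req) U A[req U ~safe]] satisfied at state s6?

Sat(safe | req) = {s2, s3, s4, s5, s7, s8, s9}
Sat(~safe) = {s0, s1, s6, s8}
A[req U ~safe]: least fixpoint, start Z0 = Sat(~safe) = {s0, s1, s6, s8}, add states in Sat(req) with every successor in Z. Already a fixed point.
Sat(A[req U ~safe]) = {s0, s1, s6, s8}
A[(safe | req) U A[req U ~safe]]: least fixpoint, start Z0 = Sat(A[req U ~safe]) = {s0, s1, s6, s8}, add states in Sat(safe | req) with every successor in Z. Already a fixed point.
Sat(A[(safe | req) U A[req U ~safe]]) = {s0, s1, s6, s8}
s6 ∈ Sat(A[(safe | req) U A[req U ~safe]]) = {s0, s1, s6, s8}, so the formula holds at s6.

Yes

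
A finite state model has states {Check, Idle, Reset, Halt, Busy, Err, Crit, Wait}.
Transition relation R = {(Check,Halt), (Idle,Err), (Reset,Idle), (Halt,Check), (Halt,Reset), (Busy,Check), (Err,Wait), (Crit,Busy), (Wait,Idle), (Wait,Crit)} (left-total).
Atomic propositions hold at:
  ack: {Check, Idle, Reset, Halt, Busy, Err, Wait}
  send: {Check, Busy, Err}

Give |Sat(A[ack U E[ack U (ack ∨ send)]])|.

7

Sat(ack ∨ send) = {Check, Idle, Reset, Halt, Busy, Err, Wait}
E[ack U (ack ∨ send)]: least fixpoint, start Z0 = Sat((ack ∨ send)) = {Check, Idle, Reset, Halt, Busy, Err, Wait}, add states in Sat(ack) with some successor in Z. Already a fixed point.
Sat(E[ack U (ack ∨ send)]) = {Check, Idle, Reset, Halt, Busy, Err, Wait}
A[ack U E[ack U (ack ∨ send)]]: least fixpoint, start Z0 = Sat(E[ack U (ack ∨ send)]) = {Check, Idle, Reset, Halt, Busy, Err, Wait}, add states in Sat(ack) with every successor in Z. Already a fixed point.
Sat(A[ack U E[ack U (ack ∨ send)]]) = {Check, Idle, Reset, Halt, Busy, Err, Wait}
|Sat(A[ack U E[ack U (ack ∨ send)]])| = |{Check, Idle, Reset, Halt, Busy, Err, Wait}| = 7.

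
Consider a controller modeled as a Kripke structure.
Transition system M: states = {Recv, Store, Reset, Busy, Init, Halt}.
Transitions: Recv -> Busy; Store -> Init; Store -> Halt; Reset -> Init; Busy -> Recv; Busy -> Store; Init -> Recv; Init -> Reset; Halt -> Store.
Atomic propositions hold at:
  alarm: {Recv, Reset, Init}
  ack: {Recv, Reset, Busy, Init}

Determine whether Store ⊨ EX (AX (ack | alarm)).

Sat(ack | alarm) = {Recv, Reset, Busy, Init}
Sat(AX (ack | alarm)) = {s : every successor in {Recv, Reset, Busy, Init}} = {Recv, Reset, Init}
Sat(EX (AX (ack | alarm))) = {s : some successor in {Recv, Reset, Init}} = {Store, Reset, Busy, Init}
Store ∈ Sat(EX (AX (ack | alarm))) = {Store, Reset, Busy, Init}, so the formula holds at Store.

Yes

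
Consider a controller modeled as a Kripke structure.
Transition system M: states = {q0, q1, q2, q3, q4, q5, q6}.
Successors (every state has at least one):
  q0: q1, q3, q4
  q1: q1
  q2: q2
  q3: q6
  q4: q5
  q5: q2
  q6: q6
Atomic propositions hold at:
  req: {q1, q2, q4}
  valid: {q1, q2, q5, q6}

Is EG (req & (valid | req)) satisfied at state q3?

Sat(valid | req) = {q1, q2, q4, q5, q6}
Sat(req & (valid | req)) = {q1, q2, q4}
EG (req & (valid | req)): greatest fixpoint, start Z0 = {q1, q2, q4}, keep only states in Sat with some successor in Z. Z1 = {q1, q2}; fixed.
Sat(EG (req & (valid | req))) = {q1, q2}
q3 ∉ Sat(EG (req & (valid | req))) = {q1, q2}, so the formula does not hold at q3.

No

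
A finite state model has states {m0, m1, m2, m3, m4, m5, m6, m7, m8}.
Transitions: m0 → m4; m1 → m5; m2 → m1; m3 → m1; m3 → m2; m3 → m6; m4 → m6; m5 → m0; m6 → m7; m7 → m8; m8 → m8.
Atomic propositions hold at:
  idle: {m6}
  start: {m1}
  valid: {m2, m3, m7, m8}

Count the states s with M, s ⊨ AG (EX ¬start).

Sat(¬start) = {m0, m2, m3, m4, m5, m6, m7, m8}
Sat(EX ¬start) = {s : some successor in {m0, m2, m3, m4, m5, m6, m7, m8}} = {m0, m1, m3, m4, m5, m6, m7, m8}
AG (EX ¬start): greatest fixpoint, start Z0 = {m0, m1, m3, m4, m5, m6, m7, m8}, keep only states in Sat with every successor in Z. Z1 = {m0, m1, m4, m5, m6, m7, m8}; fixed.
Sat(AG (EX ¬start)) = {m0, m1, m4, m5, m6, m7, m8}
|Sat(AG (EX ¬start))| = |{m0, m1, m4, m5, m6, m7, m8}| = 7.

7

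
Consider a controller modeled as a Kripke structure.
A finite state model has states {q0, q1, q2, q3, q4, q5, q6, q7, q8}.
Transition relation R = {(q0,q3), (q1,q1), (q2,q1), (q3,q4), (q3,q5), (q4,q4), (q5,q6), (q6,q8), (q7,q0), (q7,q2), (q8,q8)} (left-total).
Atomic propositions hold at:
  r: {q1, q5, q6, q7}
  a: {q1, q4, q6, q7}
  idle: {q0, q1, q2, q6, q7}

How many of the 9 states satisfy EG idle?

3

EG idle: greatest fixpoint, start Z0 = {q0, q1, q2, q6, q7}, keep only states in Sat with some successor in Z. Z1 = {q1, q2, q7}; fixed.
Sat(EG idle) = {q1, q2, q7}
|Sat(EG idle)| = |{q1, q2, q7}| = 3.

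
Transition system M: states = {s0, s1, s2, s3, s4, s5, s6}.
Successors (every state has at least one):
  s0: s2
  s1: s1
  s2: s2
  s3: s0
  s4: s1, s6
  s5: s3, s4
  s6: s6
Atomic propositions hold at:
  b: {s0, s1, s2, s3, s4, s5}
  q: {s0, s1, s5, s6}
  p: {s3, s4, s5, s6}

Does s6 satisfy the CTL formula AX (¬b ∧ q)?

Sat(¬b) = {s6}
Sat(¬b ∧ q) = {s6}
Sat(AX (¬b ∧ q)) = {s : every successor in {s6}} = {s6}
s6 ∈ Sat(AX (¬b ∧ q)) = {s6}, so the formula holds at s6.

Yes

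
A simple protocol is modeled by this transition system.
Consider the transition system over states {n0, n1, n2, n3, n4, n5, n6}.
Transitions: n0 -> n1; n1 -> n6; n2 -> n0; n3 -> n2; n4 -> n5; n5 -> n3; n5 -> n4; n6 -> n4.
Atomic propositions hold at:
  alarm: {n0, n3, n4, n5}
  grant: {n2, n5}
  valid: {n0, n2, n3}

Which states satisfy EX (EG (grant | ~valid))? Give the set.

Sat(~valid) = {n1, n4, n5, n6}
Sat(grant | ~valid) = {n1, n2, n4, n5, n6}
EG (grant | ~valid): greatest fixpoint, start Z0 = {n1, n2, n4, n5, n6}, keep only states in Sat with some successor in Z. Z1 = {n1, n4, n5, n6}; fixed.
Sat(EG (grant | ~valid)) = {n1, n4, n5, n6}
Sat(EX (EG (grant | ~valid))) = {s : some successor in {n1, n4, n5, n6}} = {n0, n1, n4, n5, n6}

{n0, n1, n4, n5, n6}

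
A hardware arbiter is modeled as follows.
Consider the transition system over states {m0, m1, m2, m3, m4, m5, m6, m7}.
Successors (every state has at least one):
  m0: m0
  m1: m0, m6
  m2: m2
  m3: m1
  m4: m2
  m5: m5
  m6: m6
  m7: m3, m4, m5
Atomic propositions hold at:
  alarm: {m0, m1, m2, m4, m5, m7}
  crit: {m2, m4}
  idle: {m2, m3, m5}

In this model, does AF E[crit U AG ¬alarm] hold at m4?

No

Sat(¬alarm) = {m3, m6}
AG ¬alarm: greatest fixpoint, start Z0 = {m3, m6}, keep only states in Sat with every successor in Z. Z1 = {m6}; fixed.
Sat(AG ¬alarm) = {m6}
E[crit U AG ¬alarm]: least fixpoint, start Z0 = Sat(AG ¬alarm) = {m6}, add states in Sat(crit) with some successor in Z. Already a fixed point.
Sat(E[crit U AG ¬alarm]) = {m6}
AF E[crit U AG ¬alarm]: least fixpoint, start Z0 = {m6}, add states with every successor in Z. Already a fixed point.
Sat(AF E[crit U AG ¬alarm]) = {m6}
m4 ∉ Sat(AF E[crit U AG ¬alarm]) = {m6}, so the formula does not hold at m4.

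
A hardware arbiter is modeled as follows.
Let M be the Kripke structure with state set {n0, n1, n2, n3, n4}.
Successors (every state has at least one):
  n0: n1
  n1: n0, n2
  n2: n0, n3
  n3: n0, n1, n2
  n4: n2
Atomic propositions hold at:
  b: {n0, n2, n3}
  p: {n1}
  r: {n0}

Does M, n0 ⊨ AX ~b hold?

Yes

Sat(~b) = {n1, n4}
Sat(AX ~b) = {s : every successor in {n1, n4}} = {n0}
n0 ∈ Sat(AX ~b) = {n0}, so the formula holds at n0.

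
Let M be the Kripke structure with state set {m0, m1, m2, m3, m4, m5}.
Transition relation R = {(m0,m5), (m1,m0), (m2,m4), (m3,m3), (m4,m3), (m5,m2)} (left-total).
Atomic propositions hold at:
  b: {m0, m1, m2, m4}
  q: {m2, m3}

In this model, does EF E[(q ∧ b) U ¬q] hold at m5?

Sat(q ∧ b) = {m2}
Sat(¬q) = {m0, m1, m4, m5}
E[(q ∧ b) U ¬q]: least fixpoint, start Z0 = Sat(¬q) = {m0, m1, m4, m5}, add states in Sat(q ∧ b) with some successor in Z. Z1 = {m0, m1, m2, m4, m5}; fixed.
Sat(E[(q ∧ b) U ¬q]) = {m0, m1, m2, m4, m5}
EF E[(q ∧ b) U ¬q]: least fixpoint, start Z0 = {m0, m1, m2, m4, m5}, add states with some successor in Z. Already a fixed point.
Sat(EF E[(q ∧ b) U ¬q]) = {m0, m1, m2, m4, m5}
m5 ∈ Sat(EF E[(q ∧ b) U ¬q]) = {m0, m1, m2, m4, m5}, so the formula holds at m5.

Yes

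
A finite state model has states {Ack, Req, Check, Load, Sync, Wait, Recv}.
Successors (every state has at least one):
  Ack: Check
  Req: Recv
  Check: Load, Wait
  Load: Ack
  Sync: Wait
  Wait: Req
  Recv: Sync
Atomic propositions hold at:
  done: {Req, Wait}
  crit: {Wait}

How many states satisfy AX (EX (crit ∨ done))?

3

Sat(crit ∨ done) = {Req, Wait}
Sat(EX (crit ∨ done)) = {s : some successor in {Req, Wait}} = {Check, Sync, Wait}
Sat(AX (EX (crit ∨ done))) = {s : every successor in {Check, Sync, Wait}} = {Ack, Sync, Recv}
|Sat(AX (EX (crit ∨ done)))| = |{Ack, Sync, Recv}| = 3.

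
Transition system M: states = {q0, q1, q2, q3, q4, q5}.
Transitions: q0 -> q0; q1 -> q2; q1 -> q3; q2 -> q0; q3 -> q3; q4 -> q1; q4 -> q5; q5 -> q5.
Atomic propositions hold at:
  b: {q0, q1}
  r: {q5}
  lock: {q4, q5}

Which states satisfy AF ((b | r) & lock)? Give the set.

Sat(b | r) = {q0, q1, q5}
Sat((b | r) & lock) = {q5}
AF ((b | r) & lock): least fixpoint, start Z0 = {q5}, add states with every successor in Z. Already a fixed point.
Sat(AF ((b | r) & lock)) = {q5}

{q5}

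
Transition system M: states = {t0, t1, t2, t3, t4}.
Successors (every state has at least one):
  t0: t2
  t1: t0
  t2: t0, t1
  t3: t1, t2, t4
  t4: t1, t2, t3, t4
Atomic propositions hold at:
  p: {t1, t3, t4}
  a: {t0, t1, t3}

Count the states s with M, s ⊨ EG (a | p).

Sat(a | p) = {t0, t1, t3, t4}
EG (a | p): greatest fixpoint, start Z0 = {t0, t1, t3, t4}, keep only states in Sat with some successor in Z. Z1 = {t1, t3, t4}; Z2 = {t3, t4}; fixed.
Sat(EG (a | p)) = {t3, t4}
|Sat(EG (a | p))| = |{t3, t4}| = 2.

2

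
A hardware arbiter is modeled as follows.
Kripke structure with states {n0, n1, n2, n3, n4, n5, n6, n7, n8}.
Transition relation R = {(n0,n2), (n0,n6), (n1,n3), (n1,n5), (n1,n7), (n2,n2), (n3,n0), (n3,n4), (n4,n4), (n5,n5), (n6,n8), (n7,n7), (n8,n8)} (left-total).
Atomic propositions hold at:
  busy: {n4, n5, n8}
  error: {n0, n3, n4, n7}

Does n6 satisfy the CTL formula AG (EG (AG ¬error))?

Yes

Sat(¬error) = {n1, n2, n5, n6, n8}
AG ¬error: greatest fixpoint, start Z0 = {n1, n2, n5, n6, n8}, keep only states in Sat with every successor in Z. Z1 = {n2, n5, n6, n8}; fixed.
Sat(AG ¬error) = {n2, n5, n6, n8}
EG (AG ¬error): greatest fixpoint, start Z0 = {n2, n5, n6, n8}, keep only states in Sat with some successor in Z. Already a fixed point.
Sat(EG (AG ¬error)) = {n2, n5, n6, n8}
AG (EG (AG ¬error)): greatest fixpoint, start Z0 = {n2, n5, n6, n8}, keep only states in Sat with every successor in Z. Already a fixed point.
Sat(AG (EG (AG ¬error))) = {n2, n5, n6, n8}
n6 ∈ Sat(AG (EG (AG ¬error))) = {n2, n5, n6, n8}, so the formula holds at n6.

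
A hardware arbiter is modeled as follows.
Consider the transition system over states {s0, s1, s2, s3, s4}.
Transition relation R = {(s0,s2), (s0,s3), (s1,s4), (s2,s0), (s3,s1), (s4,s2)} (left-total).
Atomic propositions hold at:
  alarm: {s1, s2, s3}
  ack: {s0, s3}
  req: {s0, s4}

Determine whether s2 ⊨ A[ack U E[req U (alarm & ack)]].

No

Sat(alarm & ack) = {s3}
E[req U (alarm & ack)]: least fixpoint, start Z0 = Sat((alarm & ack)) = {s3}, add states in Sat(req) with some successor in Z. Z1 = {s0, s3}; fixed.
Sat(E[req U (alarm & ack)]) = {s0, s3}
A[ack U E[req U (alarm & ack)]]: least fixpoint, start Z0 = Sat(E[req U (alarm & ack)]) = {s0, s3}, add states in Sat(ack) with every successor in Z. Already a fixed point.
Sat(A[ack U E[req U (alarm & ack)]]) = {s0, s3}
s2 ∉ Sat(A[ack U E[req U (alarm & ack)]]) = {s0, s3}, so the formula does not hold at s2.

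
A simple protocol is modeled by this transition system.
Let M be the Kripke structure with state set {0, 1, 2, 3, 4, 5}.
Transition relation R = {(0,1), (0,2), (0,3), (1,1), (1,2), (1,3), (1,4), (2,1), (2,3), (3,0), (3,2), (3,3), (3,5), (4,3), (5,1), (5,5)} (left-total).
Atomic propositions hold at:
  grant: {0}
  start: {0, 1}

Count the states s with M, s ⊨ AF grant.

AF grant: least fixpoint, start Z0 = {0}, add states with every successor in Z. Already a fixed point.
Sat(AF grant) = {0}
|Sat(AF grant)| = |{0}| = 1.

1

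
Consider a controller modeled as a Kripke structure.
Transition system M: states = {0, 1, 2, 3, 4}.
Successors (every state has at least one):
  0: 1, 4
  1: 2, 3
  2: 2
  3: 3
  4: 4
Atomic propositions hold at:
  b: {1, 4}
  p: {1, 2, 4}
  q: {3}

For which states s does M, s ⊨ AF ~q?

Sat(~q) = {0, 1, 2, 4}
AF ~q: least fixpoint, start Z0 = {0, 1, 2, 4}, add states with every successor in Z. Already a fixed point.
Sat(AF ~q) = {0, 1, 2, 4}

{0, 1, 2, 4}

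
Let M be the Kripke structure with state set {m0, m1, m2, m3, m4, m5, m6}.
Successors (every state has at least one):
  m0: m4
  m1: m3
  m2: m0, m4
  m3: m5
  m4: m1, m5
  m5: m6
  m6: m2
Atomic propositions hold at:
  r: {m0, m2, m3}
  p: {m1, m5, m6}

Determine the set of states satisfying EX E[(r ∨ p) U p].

{m1, m3, m4, m5}

Sat(r ∨ p) = {m0, m1, m2, m3, m5, m6}
E[(r ∨ p) U p]: least fixpoint, start Z0 = Sat(p) = {m1, m5, m6}, add states in Sat(r ∨ p) with some successor in Z. Z1 = {m1, m3, m5, m6}; fixed.
Sat(E[(r ∨ p) U p]) = {m1, m3, m5, m6}
Sat(EX E[(r ∨ p) U p]) = {s : some successor in {m1, m3, m5, m6}} = {m1, m3, m4, m5}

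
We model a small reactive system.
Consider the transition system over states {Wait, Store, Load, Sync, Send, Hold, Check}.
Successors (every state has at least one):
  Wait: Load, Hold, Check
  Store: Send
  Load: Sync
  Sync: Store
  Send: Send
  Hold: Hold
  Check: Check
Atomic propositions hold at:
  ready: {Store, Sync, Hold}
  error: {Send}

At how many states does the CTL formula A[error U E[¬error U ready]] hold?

5

Sat(¬error) = {Wait, Store, Load, Sync, Hold, Check}
E[¬error U ready]: least fixpoint, start Z0 = Sat(ready) = {Store, Sync, Hold}, add states in Sat(¬error) with some successor in Z. Z1 = {Wait, Store, Load, Sync, Hold}; fixed.
Sat(E[¬error U ready]) = {Wait, Store, Load, Sync, Hold}
A[error U E[¬error U ready]]: least fixpoint, start Z0 = Sat(E[¬error U ready]) = {Wait, Store, Load, Sync, Hold}, add states in Sat(error) with every successor in Z. Already a fixed point.
Sat(A[error U E[¬error U ready]]) = {Wait, Store, Load, Sync, Hold}
|Sat(A[error U E[¬error U ready]])| = |{Wait, Store, Load, Sync, Hold}| = 5.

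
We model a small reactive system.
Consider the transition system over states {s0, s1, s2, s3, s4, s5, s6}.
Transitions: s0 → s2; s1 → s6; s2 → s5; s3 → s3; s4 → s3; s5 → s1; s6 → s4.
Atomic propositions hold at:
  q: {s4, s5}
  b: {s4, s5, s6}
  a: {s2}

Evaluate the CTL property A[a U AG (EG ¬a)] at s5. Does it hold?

Sat(¬a) = {s0, s1, s3, s4, s5, s6}
EG ¬a: greatest fixpoint, start Z0 = {s0, s1, s3, s4, s5, s6}, keep only states in Sat with some successor in Z. Z1 = {s1, s3, s4, s5, s6}; fixed.
Sat(EG ¬a) = {s1, s3, s4, s5, s6}
AG (EG ¬a): greatest fixpoint, start Z0 = {s1, s3, s4, s5, s6}, keep only states in Sat with every successor in Z. Already a fixed point.
Sat(AG (EG ¬a)) = {s1, s3, s4, s5, s6}
A[a U AG (EG ¬a)]: least fixpoint, start Z0 = Sat(AG (EG ¬a)) = {s1, s3, s4, s5, s6}, add states in Sat(a) with every successor in Z. Z1 = {s1, s2, s3, s4, s5, s6}; fixed.
Sat(A[a U AG (EG ¬a)]) = {s1, s2, s3, s4, s5, s6}
s5 ∈ Sat(A[a U AG (EG ¬a)]) = {s1, s2, s3, s4, s5, s6}, so the formula holds at s5.

Yes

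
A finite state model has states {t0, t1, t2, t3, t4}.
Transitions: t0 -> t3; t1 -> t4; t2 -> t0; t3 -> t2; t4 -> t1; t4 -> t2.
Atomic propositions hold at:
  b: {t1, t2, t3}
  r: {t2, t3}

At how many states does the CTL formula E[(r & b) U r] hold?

2

Sat(r & b) = {t2, t3}
E[(r & b) U r]: least fixpoint, start Z0 = Sat(r) = {t2, t3}, add states in Sat(r & b) with some successor in Z. Already a fixed point.
Sat(E[(r & b) U r]) = {t2, t3}
|Sat(E[(r & b) U r])| = |{t2, t3}| = 2.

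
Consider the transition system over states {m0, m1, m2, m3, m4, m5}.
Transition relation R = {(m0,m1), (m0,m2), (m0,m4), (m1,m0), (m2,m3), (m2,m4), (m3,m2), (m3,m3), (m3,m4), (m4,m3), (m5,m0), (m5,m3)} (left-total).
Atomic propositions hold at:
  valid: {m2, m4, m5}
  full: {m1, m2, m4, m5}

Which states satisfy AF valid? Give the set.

{m2, m4, m5}

AF valid: least fixpoint, start Z0 = {m2, m4, m5}, add states with every successor in Z. Already a fixed point.
Sat(AF valid) = {m2, m4, m5}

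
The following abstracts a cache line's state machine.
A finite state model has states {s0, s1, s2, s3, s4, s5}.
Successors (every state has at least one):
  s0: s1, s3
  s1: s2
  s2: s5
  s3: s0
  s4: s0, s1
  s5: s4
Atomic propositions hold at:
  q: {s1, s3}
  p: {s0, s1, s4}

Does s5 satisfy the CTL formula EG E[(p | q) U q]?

No

Sat(p | q) = {s0, s1, s3, s4}
E[(p | q) U q]: least fixpoint, start Z0 = Sat(q) = {s1, s3}, add states in Sat(p | q) with some successor in Z. Z1 = {s0, s1, s3, s4}; fixed.
Sat(E[(p | q) U q]) = {s0, s1, s3, s4}
EG E[(p | q) U q]: greatest fixpoint, start Z0 = {s0, s1, s3, s4}, keep only states in Sat with some successor in Z. Z1 = {s0, s3, s4}; fixed.
Sat(EG E[(p | q) U q]) = {s0, s3, s4}
s5 ∉ Sat(EG E[(p | q) U q]) = {s0, s3, s4}, so the formula does not hold at s5.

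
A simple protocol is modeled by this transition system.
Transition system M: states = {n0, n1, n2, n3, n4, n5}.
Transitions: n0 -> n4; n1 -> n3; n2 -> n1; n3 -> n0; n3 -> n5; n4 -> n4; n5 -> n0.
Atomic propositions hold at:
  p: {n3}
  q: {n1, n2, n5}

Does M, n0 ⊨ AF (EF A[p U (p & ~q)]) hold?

Sat(~q) = {n0, n3, n4}
Sat(p & ~q) = {n3}
A[p U (p & ~q)]: least fixpoint, start Z0 = Sat((p & ~q)) = {n3}, add states in Sat(p) with every successor in Z. Already a fixed point.
Sat(A[p U (p & ~q)]) = {n3}
EF A[p U (p & ~q)]: least fixpoint, start Z0 = {n3}, add states with some successor in Z. Z1 = {n1, n3}; Z2 = {n1, n2, n3}; fixed.
Sat(EF A[p U (p & ~q)]) = {n1, n2, n3}
AF (EF A[p U (p & ~q)]): least fixpoint, start Z0 = {n1, n2, n3}, add states with every successor in Z. Already a fixed point.
Sat(AF (EF A[p U (p & ~q)])) = {n1, n2, n3}
n0 ∉ Sat(AF (EF A[p U (p & ~q)])) = {n1, n2, n3}, so the formula does not hold at n0.

No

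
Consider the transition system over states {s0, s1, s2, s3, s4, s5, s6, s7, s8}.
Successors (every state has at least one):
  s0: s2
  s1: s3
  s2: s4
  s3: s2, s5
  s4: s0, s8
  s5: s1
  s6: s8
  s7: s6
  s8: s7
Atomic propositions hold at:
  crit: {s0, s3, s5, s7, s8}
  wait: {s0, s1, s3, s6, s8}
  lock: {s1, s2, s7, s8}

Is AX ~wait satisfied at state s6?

Sat(~wait) = {s2, s4, s5, s7}
Sat(AX ~wait) = {s : every successor in {s2, s4, s5, s7}} = {s0, s2, s3, s8}
s6 ∉ Sat(AX ~wait) = {s0, s2, s3, s8}, so the formula does not hold at s6.

No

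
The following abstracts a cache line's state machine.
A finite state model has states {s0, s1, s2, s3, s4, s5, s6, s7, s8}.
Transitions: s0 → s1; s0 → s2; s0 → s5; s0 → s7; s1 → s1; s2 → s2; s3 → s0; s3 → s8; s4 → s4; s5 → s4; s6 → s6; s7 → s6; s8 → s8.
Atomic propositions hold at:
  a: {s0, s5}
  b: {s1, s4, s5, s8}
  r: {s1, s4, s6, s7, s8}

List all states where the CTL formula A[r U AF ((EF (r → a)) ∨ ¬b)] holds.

Sat(r → a) = {s0, s2, s3, s5}
EF (r → a): least fixpoint, start Z0 = {s0, s2, s3, s5}, add states with some successor in Z. Already a fixed point.
Sat(EF (r → a)) = {s0, s2, s3, s5}
Sat(¬b) = {s0, s2, s3, s6, s7}
Sat((EF (r → a)) ∨ ¬b) = {s0, s2, s3, s5, s6, s7}
AF ((EF (r → a)) ∨ ¬b): least fixpoint, start Z0 = {s0, s2, s3, s5, s6, s7}, add states with every successor in Z. Already a fixed point.
Sat(AF ((EF (r → a)) ∨ ¬b)) = {s0, s2, s3, s5, s6, s7}
A[r U AF ((EF (r → a)) ∨ ¬b)]: least fixpoint, start Z0 = Sat(AF ((EF (r → a)) ∨ ¬b)) = {s0, s2, s3, s5, s6, s7}, add states in Sat(r) with every successor in Z. Already a fixed point.
Sat(A[r U AF ((EF (r → a)) ∨ ¬b)]) = {s0, s2, s3, s5, s6, s7}

{s0, s2, s3, s5, s6, s7}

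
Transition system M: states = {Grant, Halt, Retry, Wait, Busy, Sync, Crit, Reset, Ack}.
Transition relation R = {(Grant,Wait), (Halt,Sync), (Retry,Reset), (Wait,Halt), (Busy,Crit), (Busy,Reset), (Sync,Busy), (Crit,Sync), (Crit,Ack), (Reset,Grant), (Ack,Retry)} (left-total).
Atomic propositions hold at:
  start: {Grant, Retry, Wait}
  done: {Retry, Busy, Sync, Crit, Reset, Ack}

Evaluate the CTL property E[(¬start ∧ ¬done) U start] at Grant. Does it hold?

Sat(¬start) = {Halt, Busy, Sync, Crit, Reset, Ack}
Sat(¬done) = {Grant, Halt, Wait}
Sat(¬start ∧ ¬done) = {Halt}
E[(¬start ∧ ¬done) U start]: least fixpoint, start Z0 = Sat(start) = {Grant, Retry, Wait}, add states in Sat(¬start ∧ ¬done) with some successor in Z. Already a fixed point.
Sat(E[(¬start ∧ ¬done) U start]) = {Grant, Retry, Wait}
Grant ∈ Sat(E[(¬start ∧ ¬done) U start]) = {Grant, Retry, Wait}, so the formula holds at Grant.

Yes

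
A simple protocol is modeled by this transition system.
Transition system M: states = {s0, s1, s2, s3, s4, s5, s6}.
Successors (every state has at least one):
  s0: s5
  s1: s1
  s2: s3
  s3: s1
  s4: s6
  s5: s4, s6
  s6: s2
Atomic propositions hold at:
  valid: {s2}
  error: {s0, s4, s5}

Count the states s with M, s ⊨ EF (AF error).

AF error: least fixpoint, start Z0 = {s0, s4, s5}, add states with every successor in Z. Already a fixed point.
Sat(AF error) = {s0, s4, s5}
EF (AF error): least fixpoint, start Z0 = {s0, s4, s5}, add states with some successor in Z. Already a fixed point.
Sat(EF (AF error)) = {s0, s4, s5}
|Sat(EF (AF error))| = |{s0, s4, s5}| = 3.

3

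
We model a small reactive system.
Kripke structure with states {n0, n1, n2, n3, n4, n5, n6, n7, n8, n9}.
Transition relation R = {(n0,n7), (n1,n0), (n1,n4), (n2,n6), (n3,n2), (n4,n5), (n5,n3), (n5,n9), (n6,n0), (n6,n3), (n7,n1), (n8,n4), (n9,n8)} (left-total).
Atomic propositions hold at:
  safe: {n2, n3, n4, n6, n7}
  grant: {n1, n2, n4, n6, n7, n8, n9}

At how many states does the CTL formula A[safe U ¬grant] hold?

6

Sat(¬grant) = {n0, n3, n5}
A[safe U ¬grant]: least fixpoint, start Z0 = Sat(¬grant) = {n0, n3, n5}, add states in Sat(safe) with every successor in Z. Z1 = {n0, n3, n4, n5, n6}; Z2 = {n0, n2, n3, n4, n5, n6}; fixed.
Sat(A[safe U ¬grant]) = {n0, n2, n3, n4, n5, n6}
|Sat(A[safe U ¬grant])| = |{n0, n2, n3, n4, n5, n6}| = 6.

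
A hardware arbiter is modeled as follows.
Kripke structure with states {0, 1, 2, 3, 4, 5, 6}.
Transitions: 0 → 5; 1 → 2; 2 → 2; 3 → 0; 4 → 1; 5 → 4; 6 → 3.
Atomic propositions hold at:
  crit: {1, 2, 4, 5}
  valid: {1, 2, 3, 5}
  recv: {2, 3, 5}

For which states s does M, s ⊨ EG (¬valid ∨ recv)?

Sat(¬valid) = {0, 4, 6}
Sat(¬valid ∨ recv) = {0, 2, 3, 4, 5, 6}
EG (¬valid ∨ recv): greatest fixpoint, start Z0 = {0, 2, 3, 4, 5, 6}, keep only states in Sat with some successor in Z. Z1 = {0, 2, 3, 5, 6}; Z2 = {0, 2, 3, 6}; Z3 = {2, 3, 6}; Z4 = {2, 6}; Z5 = {2}; fixed.
Sat(EG (¬valid ∨ recv)) = {2}

{2}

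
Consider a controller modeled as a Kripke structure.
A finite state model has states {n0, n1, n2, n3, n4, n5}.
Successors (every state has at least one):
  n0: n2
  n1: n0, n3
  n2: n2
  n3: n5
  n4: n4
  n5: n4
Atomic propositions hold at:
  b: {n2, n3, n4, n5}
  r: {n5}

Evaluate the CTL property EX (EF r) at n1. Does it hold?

Yes

EF r: least fixpoint, start Z0 = {n5}, add states with some successor in Z. Z1 = {n3, n5}; Z2 = {n1, n3, n5}; fixed.
Sat(EF r) = {n1, n3, n5}
Sat(EX (EF r)) = {s : some successor in {n1, n3, n5}} = {n1, n3}
n1 ∈ Sat(EX (EF r)) = {n1, n3}, so the formula holds at n1.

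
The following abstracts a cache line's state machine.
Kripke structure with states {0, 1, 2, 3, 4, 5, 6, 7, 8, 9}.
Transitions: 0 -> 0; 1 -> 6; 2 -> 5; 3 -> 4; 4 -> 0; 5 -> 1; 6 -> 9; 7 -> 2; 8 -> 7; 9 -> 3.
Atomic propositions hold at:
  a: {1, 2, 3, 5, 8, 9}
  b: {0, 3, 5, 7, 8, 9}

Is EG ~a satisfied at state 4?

Sat(~a) = {0, 4, 6, 7}
EG ~a: greatest fixpoint, start Z0 = {0, 4, 6, 7}, keep only states in Sat with some successor in Z. Z1 = {0, 4}; fixed.
Sat(EG ~a) = {0, 4}
4 ∈ Sat(EG ~a) = {0, 4}, so the formula holds at 4.

Yes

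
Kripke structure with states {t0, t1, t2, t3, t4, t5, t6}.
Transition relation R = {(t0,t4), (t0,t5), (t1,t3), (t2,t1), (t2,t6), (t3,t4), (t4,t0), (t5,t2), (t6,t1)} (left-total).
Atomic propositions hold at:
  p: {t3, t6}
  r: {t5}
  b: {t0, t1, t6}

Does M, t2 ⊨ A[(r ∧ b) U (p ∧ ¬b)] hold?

Sat(r ∧ b) = ∅
Sat(¬b) = {t2, t3, t4, t5}
Sat(p ∧ ¬b) = {t3}
A[(r ∧ b) U (p ∧ ¬b)]: least fixpoint, start Z0 = Sat((p ∧ ¬b)) = {t3}, add states in Sat(r ∧ b) with every successor in Z. Already a fixed point.
Sat(A[(r ∧ b) U (p ∧ ¬b)]) = {t3}
t2 ∉ Sat(A[(r ∧ b) U (p ∧ ¬b)]) = {t3}, so the formula does not hold at t2.

No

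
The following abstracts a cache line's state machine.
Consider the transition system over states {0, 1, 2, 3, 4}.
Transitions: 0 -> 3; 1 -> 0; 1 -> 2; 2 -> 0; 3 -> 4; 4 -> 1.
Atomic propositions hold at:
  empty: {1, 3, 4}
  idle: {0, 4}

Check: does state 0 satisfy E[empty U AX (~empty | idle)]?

No

Sat(~empty) = {0, 2}
Sat(~empty | idle) = {0, 2, 4}
Sat(AX (~empty | idle)) = {s : every successor in {0, 2, 4}} = {1, 2, 3}
E[empty U AX (~empty | idle)]: least fixpoint, start Z0 = Sat(AX (~empty | idle)) = {1, 2, 3}, add states in Sat(empty) with some successor in Z. Z1 = {1, 2, 3, 4}; fixed.
Sat(E[empty U AX (~empty | idle)]) = {1, 2, 3, 4}
0 ∉ Sat(E[empty U AX (~empty | idle)]) = {1, 2, 3, 4}, so the formula does not hold at 0.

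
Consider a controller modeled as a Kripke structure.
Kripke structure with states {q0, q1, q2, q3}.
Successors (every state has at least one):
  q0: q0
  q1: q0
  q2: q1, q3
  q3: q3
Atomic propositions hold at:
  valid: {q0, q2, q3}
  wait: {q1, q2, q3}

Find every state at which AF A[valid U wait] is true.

{q1, q2, q3}

A[valid U wait]: least fixpoint, start Z0 = Sat(wait) = {q1, q2, q3}, add states in Sat(valid) with every successor in Z. Already a fixed point.
Sat(A[valid U wait]) = {q1, q2, q3}
AF A[valid U wait]: least fixpoint, start Z0 = {q1, q2, q3}, add states with every successor in Z. Already a fixed point.
Sat(AF A[valid U wait]) = {q1, q2, q3}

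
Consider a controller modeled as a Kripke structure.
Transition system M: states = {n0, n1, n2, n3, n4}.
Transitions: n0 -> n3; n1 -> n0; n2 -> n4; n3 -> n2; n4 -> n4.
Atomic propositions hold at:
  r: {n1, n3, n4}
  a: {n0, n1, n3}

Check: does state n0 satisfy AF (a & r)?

Sat(a & r) = {n1, n3}
AF (a & r): least fixpoint, start Z0 = {n1, n3}, add states with every successor in Z. Z1 = {n0, n1, n3}; fixed.
Sat(AF (a & r)) = {n0, n1, n3}
n0 ∈ Sat(AF (a & r)) = {n0, n1, n3}, so the formula holds at n0.

Yes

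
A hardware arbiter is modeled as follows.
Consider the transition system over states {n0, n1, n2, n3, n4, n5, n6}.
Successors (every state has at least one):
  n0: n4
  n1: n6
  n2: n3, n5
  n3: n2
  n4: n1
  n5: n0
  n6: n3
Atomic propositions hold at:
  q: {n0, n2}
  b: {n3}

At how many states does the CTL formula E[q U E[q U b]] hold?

E[q U b]: least fixpoint, start Z0 = Sat(b) = {n3}, add states in Sat(q) with some successor in Z. Z1 = {n2, n3}; fixed.
Sat(E[q U b]) = {n2, n3}
E[q U E[q U b]]: least fixpoint, start Z0 = Sat(E[q U b]) = {n2, n3}, add states in Sat(q) with some successor in Z. Already a fixed point.
Sat(E[q U E[q U b]]) = {n2, n3}
|Sat(E[q U E[q U b]])| = |{n2, n3}| = 2.

2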